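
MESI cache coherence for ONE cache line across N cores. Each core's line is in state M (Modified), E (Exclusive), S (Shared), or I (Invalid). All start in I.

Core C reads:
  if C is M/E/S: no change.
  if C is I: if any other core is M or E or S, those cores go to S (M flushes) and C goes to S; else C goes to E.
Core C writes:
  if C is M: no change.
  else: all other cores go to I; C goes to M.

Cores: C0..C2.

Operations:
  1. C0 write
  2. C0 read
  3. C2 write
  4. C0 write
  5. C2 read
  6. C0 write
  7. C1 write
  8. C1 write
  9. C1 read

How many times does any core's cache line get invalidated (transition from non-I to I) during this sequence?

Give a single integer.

Op 1: C0 write [C0 write: invalidate none -> C0=M] -> [M,I,I] (invalidations this op: 0; running total: 0)
Op 2: C0 read [C0 read: already in M, no change] -> [M,I,I] (invalidations this op: 0; running total: 0)
Op 3: C2 write [C2 write: invalidate ['C0=M'] -> C2=M] -> [I,I,M] (invalidations this op: 1; running total: 1)
Op 4: C0 write [C0 write: invalidate ['C2=M'] -> C0=M] -> [M,I,I] (invalidations this op: 1; running total: 2)
Op 5: C2 read [C2 read from I: others=['C0=M'] -> C2=S, others downsized to S] -> [S,I,S] (invalidations this op: 0; running total: 2)
Op 6: C0 write [C0 write: invalidate ['C2=S'] -> C0=M] -> [M,I,I] (invalidations this op: 1; running total: 3)
Op 7: C1 write [C1 write: invalidate ['C0=M'] -> C1=M] -> [I,M,I] (invalidations this op: 1; running total: 4)
Op 8: C1 write [C1 write: already M (modified), no change] -> [I,M,I] (invalidations this op: 0; running total: 4)
Op 9: C1 read [C1 read: already in M, no change] -> [I,M,I] (invalidations this op: 0; running total: 4)

Answer: 4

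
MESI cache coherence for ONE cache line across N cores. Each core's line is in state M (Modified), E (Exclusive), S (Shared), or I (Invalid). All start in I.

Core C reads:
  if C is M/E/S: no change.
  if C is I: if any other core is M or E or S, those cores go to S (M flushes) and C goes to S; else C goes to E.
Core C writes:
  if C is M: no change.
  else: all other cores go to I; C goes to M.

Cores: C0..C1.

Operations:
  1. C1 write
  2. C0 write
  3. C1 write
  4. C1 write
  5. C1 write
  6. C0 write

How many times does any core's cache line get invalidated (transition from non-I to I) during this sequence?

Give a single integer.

Answer: 3

Derivation:
Op 1: C1 write [C1 write: invalidate none -> C1=M] -> [I,M] (invalidations this op: 0; running total: 0)
Op 2: C0 write [C0 write: invalidate ['C1=M'] -> C0=M] -> [M,I] (invalidations this op: 1; running total: 1)
Op 3: C1 write [C1 write: invalidate ['C0=M'] -> C1=M] -> [I,M] (invalidations this op: 1; running total: 2)
Op 4: C1 write [C1 write: already M (modified), no change] -> [I,M] (invalidations this op: 0; running total: 2)
Op 5: C1 write [C1 write: already M (modified), no change] -> [I,M] (invalidations this op: 0; running total: 2)
Op 6: C0 write [C0 write: invalidate ['C1=M'] -> C0=M] -> [M,I] (invalidations this op: 1; running total: 3)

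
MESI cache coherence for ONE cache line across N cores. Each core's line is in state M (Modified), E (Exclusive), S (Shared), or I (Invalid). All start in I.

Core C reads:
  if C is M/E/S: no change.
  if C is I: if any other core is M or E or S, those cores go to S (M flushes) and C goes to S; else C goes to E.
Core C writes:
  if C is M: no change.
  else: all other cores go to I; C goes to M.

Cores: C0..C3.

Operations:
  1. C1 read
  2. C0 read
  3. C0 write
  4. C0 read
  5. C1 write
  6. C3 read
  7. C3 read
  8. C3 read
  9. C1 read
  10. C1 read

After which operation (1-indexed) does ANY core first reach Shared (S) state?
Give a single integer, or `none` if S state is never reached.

Answer: 2

Derivation:
Op 1: C1 read [C1 read from I: no other sharers -> C1=E (exclusive)] -> [I,E,I,I]
Op 2: C0 read [C0 read from I: others=['C1=E'] -> C0=S, others downsized to S] -> [S,S,I,I]
  -> First S state at op 2; remaining ops need not be traced.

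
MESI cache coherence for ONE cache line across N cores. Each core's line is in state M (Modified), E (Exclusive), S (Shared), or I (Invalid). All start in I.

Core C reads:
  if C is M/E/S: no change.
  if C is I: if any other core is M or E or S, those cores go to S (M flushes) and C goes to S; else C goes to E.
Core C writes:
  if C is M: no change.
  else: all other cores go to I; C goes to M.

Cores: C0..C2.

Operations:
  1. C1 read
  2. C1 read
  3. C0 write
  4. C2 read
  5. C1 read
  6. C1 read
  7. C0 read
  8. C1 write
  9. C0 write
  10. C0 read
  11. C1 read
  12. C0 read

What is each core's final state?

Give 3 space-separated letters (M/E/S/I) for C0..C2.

Answer: S S I

Derivation:
Op 1: C1 read [C1 read from I: no other sharers -> C1=E (exclusive)] -> [I,E,I]
Op 2: C1 read [C1 read: already in E, no change] -> [I,E,I]
Op 3: C0 write [C0 write: invalidate ['C1=E'] -> C0=M] -> [M,I,I]
Op 4: C2 read [C2 read from I: others=['C0=M'] -> C2=S, others downsized to S] -> [S,I,S]
Op 5: C1 read [C1 read from I: others=['C0=S', 'C2=S'] -> C1=S, others downsized to S] -> [S,S,S]
Op 6: C1 read [C1 read: already in S, no change] -> [S,S,S]
Op 7: C0 read [C0 read: already in S, no change] -> [S,S,S]
Op 8: C1 write [C1 write: invalidate ['C0=S', 'C2=S'] -> C1=M] -> [I,M,I]
Op 9: C0 write [C0 write: invalidate ['C1=M'] -> C0=M] -> [M,I,I]
Op 10: C0 read [C0 read: already in M, no change] -> [M,I,I]
Op 11: C1 read [C1 read from I: others=['C0=M'] -> C1=S, others downsized to S] -> [S,S,I]
Op 12: C0 read [C0 read: already in S, no change] -> [S,S,I]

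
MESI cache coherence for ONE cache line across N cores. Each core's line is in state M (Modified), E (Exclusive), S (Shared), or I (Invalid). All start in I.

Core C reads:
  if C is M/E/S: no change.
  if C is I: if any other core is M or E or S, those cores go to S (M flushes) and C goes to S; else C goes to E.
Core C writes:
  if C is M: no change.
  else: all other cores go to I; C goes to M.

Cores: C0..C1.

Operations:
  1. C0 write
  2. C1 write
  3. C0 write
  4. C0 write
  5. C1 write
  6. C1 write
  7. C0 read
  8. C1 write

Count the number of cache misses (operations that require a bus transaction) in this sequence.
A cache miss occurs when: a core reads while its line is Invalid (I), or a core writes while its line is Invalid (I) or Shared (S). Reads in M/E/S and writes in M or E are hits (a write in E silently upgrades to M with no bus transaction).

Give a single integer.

Op 1: C0 write [C0 write: invalidate none -> C0=M] -> [M,I] [MISS #1: write from I]
Op 2: C1 write [C1 write: invalidate ['C0=M'] -> C1=M] -> [I,M] [MISS #2: write from I]
Op 3: C0 write [C0 write: invalidate ['C1=M'] -> C0=M] -> [M,I] [MISS #3: write from I]
Op 4: C0 write [C0 write: already M (modified), no change] -> [M,I] [hit: write from M]
Op 5: C1 write [C1 write: invalidate ['C0=M'] -> C1=M] -> [I,M] [MISS #4: write from I]
Op 6: C1 write [C1 write: already M (modified), no change] -> [I,M] [hit: write from M]
Op 7: C0 read [C0 read from I: others=['C1=M'] -> C0=S, others downsized to S] -> [S,S] [MISS #5: read from I]
Op 8: C1 write [C1 write: invalidate ['C0=S'] -> C1=M] -> [I,M] [MISS #6: write from S]

Answer: 6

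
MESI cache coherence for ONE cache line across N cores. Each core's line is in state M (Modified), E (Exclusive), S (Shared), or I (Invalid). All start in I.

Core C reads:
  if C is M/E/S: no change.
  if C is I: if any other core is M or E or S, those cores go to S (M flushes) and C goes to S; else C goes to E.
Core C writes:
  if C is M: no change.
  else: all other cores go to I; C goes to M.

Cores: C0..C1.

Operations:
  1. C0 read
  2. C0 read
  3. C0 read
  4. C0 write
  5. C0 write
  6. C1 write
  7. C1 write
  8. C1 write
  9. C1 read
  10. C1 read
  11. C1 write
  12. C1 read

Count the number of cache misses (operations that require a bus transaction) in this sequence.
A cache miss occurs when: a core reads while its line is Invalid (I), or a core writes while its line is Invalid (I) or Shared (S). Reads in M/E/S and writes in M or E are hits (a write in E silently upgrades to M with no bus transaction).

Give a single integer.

Op 1: C0 read [C0 read from I: no other sharers -> C0=E (exclusive)] -> [E,I] [MISS #1: read from I]
Op 2: C0 read [C0 read: already in E, no change] -> [E,I] [hit: read from E]
Op 3: C0 read [C0 read: already in E, no change] -> [E,I] [hit: read from E]
Op 4: C0 write [C0 write: invalidate none -> C0=M] -> [M,I] [hit: write from E is a silent E->M upgrade, no bus transaction]
Op 5: C0 write [C0 write: already M (modified), no change] -> [M,I] [hit: write from M]
Op 6: C1 write [C1 write: invalidate ['C0=M'] -> C1=M] -> [I,M] [MISS #2: write from I]
Op 7: C1 write [C1 write: already M (modified), no change] -> [I,M] [hit: write from M]
Op 8: C1 write [C1 write: already M (modified), no change] -> [I,M] [hit: write from M]
Op 9: C1 read [C1 read: already in M, no change] -> [I,M] [hit: read from M]
Op 10: C1 read [C1 read: already in M, no change] -> [I,M] [hit: read from M]
Op 11: C1 write [C1 write: already M (modified), no change] -> [I,M] [hit: write from M]
Op 12: C1 read [C1 read: already in M, no change] -> [I,M] [hit: read from M]

Answer: 2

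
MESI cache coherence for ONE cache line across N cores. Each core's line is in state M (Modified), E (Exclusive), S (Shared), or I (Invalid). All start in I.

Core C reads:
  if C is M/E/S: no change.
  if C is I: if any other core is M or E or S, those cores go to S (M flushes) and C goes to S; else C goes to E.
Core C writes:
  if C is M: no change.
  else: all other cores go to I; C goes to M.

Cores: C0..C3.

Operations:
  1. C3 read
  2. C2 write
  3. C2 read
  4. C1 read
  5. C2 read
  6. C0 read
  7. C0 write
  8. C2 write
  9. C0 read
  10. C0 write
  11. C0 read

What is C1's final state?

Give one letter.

Answer: I

Derivation:
Op 1: C3 read [C3 read from I: no other sharers -> C3=E (exclusive)] -> [I,I,I,E]
Op 2: C2 write [C2 write: invalidate ['C3=E'] -> C2=M] -> [I,I,M,I]
Op 3: C2 read [C2 read: already in M, no change] -> [I,I,M,I]
Op 4: C1 read [C1 read from I: others=['C2=M'] -> C1=S, others downsized to S] -> [I,S,S,I]
Op 5: C2 read [C2 read: already in S, no change] -> [I,S,S,I]
Op 6: C0 read [C0 read from I: others=['C1=S', 'C2=S'] -> C0=S, others downsized to S] -> [S,S,S,I]
Op 7: C0 write [C0 write: invalidate ['C1=S', 'C2=S'] -> C0=M] -> [M,I,I,I]
Op 8: C2 write [C2 write: invalidate ['C0=M'] -> C2=M] -> [I,I,M,I]
Op 9: C0 read [C0 read from I: others=['C2=M'] -> C0=S, others downsized to S] -> [S,I,S,I]
Op 10: C0 write [C0 write: invalidate ['C2=S'] -> C0=M] -> [M,I,I,I]
Op 11: C0 read [C0 read: already in M, no change] -> [M,I,I,I]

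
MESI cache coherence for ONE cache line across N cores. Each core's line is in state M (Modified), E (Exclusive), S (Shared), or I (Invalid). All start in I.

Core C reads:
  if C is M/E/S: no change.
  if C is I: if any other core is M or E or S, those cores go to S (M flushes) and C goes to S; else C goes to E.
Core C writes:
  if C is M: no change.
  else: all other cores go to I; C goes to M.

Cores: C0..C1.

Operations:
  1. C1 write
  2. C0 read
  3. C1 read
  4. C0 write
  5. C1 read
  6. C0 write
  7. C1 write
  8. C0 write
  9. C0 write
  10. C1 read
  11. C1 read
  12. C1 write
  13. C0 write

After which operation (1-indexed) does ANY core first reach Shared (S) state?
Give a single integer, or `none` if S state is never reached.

Answer: 2

Derivation:
Op 1: C1 write [C1 write: invalidate none -> C1=M] -> [I,M]
Op 2: C0 read [C0 read from I: others=['C1=M'] -> C0=S, others downsized to S] -> [S,S]
  -> First S state at op 2; remaining ops need not be traced.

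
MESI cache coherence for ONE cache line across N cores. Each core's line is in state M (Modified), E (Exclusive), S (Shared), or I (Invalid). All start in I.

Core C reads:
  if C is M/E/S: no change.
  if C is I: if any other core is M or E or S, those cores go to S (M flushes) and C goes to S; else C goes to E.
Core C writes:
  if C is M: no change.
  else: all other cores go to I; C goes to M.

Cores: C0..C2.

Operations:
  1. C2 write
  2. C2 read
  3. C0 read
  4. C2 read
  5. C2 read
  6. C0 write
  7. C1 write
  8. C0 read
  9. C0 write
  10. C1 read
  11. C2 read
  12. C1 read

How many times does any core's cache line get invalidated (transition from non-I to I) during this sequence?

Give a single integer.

Answer: 3

Derivation:
Op 1: C2 write [C2 write: invalidate none -> C2=M] -> [I,I,M] (invalidations this op: 0; running total: 0)
Op 2: C2 read [C2 read: already in M, no change] -> [I,I,M] (invalidations this op: 0; running total: 0)
Op 3: C0 read [C0 read from I: others=['C2=M'] -> C0=S, others downsized to S] -> [S,I,S] (invalidations this op: 0; running total: 0)
Op 4: C2 read [C2 read: already in S, no change] -> [S,I,S] (invalidations this op: 0; running total: 0)
Op 5: C2 read [C2 read: already in S, no change] -> [S,I,S] (invalidations this op: 0; running total: 0)
Op 6: C0 write [C0 write: invalidate ['C2=S'] -> C0=M] -> [M,I,I] (invalidations this op: 1; running total: 1)
Op 7: C1 write [C1 write: invalidate ['C0=M'] -> C1=M] -> [I,M,I] (invalidations this op: 1; running total: 2)
Op 8: C0 read [C0 read from I: others=['C1=M'] -> C0=S, others downsized to S] -> [S,S,I] (invalidations this op: 0; running total: 2)
Op 9: C0 write [C0 write: invalidate ['C1=S'] -> C0=M] -> [M,I,I] (invalidations this op: 1; running total: 3)
Op 10: C1 read [C1 read from I: others=['C0=M'] -> C1=S, others downsized to S] -> [S,S,I] (invalidations this op: 0; running total: 3)
Op 11: C2 read [C2 read from I: others=['C0=S', 'C1=S'] -> C2=S, others downsized to S] -> [S,S,S] (invalidations this op: 0; running total: 3)
Op 12: C1 read [C1 read: already in S, no change] -> [S,S,S] (invalidations this op: 0; running total: 3)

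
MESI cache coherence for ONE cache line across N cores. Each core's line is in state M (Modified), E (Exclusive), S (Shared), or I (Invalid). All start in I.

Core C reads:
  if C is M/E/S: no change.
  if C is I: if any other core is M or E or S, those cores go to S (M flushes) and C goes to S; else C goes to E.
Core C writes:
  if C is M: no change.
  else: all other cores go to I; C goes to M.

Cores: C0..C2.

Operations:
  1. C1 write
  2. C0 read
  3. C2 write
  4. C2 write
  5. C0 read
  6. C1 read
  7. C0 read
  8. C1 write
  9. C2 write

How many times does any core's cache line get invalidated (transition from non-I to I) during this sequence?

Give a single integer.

Answer: 5

Derivation:
Op 1: C1 write [C1 write: invalidate none -> C1=M] -> [I,M,I] (invalidations this op: 0; running total: 0)
Op 2: C0 read [C0 read from I: others=['C1=M'] -> C0=S, others downsized to S] -> [S,S,I] (invalidations this op: 0; running total: 0)
Op 3: C2 write [C2 write: invalidate ['C0=S', 'C1=S'] -> C2=M] -> [I,I,M] (invalidations this op: 2; running total: 2)
Op 4: C2 write [C2 write: already M (modified), no change] -> [I,I,M] (invalidations this op: 0; running total: 2)
Op 5: C0 read [C0 read from I: others=['C2=M'] -> C0=S, others downsized to S] -> [S,I,S] (invalidations this op: 0; running total: 2)
Op 6: C1 read [C1 read from I: others=['C0=S', 'C2=S'] -> C1=S, others downsized to S] -> [S,S,S] (invalidations this op: 0; running total: 2)
Op 7: C0 read [C0 read: already in S, no change] -> [S,S,S] (invalidations this op: 0; running total: 2)
Op 8: C1 write [C1 write: invalidate ['C0=S', 'C2=S'] -> C1=M] -> [I,M,I] (invalidations this op: 2; running total: 4)
Op 9: C2 write [C2 write: invalidate ['C1=M'] -> C2=M] -> [I,I,M] (invalidations this op: 1; running total: 5)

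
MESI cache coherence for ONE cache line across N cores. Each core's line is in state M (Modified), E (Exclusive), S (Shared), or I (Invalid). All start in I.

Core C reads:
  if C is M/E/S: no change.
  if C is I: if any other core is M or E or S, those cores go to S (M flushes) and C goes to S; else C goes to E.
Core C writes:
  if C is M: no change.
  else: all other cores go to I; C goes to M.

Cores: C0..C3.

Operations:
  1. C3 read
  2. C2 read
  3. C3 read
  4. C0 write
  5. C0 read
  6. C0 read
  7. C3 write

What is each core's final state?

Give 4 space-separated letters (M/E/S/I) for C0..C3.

Op 1: C3 read [C3 read from I: no other sharers -> C3=E (exclusive)] -> [I,I,I,E]
Op 2: C2 read [C2 read from I: others=['C3=E'] -> C2=S, others downsized to S] -> [I,I,S,S]
Op 3: C3 read [C3 read: already in S, no change] -> [I,I,S,S]
Op 4: C0 write [C0 write: invalidate ['C2=S', 'C3=S'] -> C0=M] -> [M,I,I,I]
Op 5: C0 read [C0 read: already in M, no change] -> [M,I,I,I]
Op 6: C0 read [C0 read: already in M, no change] -> [M,I,I,I]
Op 7: C3 write [C3 write: invalidate ['C0=M'] -> C3=M] -> [I,I,I,M]

Answer: I I I M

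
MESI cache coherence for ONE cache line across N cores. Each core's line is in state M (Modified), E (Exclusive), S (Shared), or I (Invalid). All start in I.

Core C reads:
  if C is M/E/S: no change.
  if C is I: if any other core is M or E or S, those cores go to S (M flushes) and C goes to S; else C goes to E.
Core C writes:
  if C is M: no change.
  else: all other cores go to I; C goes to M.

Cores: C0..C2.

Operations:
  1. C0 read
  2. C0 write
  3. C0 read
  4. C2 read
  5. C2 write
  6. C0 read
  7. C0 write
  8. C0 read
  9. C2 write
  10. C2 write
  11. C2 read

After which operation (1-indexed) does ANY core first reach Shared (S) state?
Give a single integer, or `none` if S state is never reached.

Answer: 4

Derivation:
Op 1: C0 read [C0 read from I: no other sharers -> C0=E (exclusive)] -> [E,I,I]
Op 2: C0 write [C0 write: invalidate none -> C0=M] -> [M,I,I]
Op 3: C0 read [C0 read: already in M, no change] -> [M,I,I]
Op 4: C2 read [C2 read from I: others=['C0=M'] -> C2=S, others downsized to S] -> [S,I,S]
  -> First S state at op 4; remaining ops need not be traced.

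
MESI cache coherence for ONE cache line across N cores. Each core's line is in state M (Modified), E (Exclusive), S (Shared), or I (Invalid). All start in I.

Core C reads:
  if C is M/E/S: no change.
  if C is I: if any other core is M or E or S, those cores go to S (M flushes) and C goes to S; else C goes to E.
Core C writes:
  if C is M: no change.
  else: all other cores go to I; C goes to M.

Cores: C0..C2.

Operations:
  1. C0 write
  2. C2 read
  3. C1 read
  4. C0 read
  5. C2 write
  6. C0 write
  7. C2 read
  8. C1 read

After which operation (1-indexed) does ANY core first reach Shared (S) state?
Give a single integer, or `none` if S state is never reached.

Answer: 2

Derivation:
Op 1: C0 write [C0 write: invalidate none -> C0=M] -> [M,I,I]
Op 2: C2 read [C2 read from I: others=['C0=M'] -> C2=S, others downsized to S] -> [S,I,S]
  -> First S state at op 2; remaining ops need not be traced.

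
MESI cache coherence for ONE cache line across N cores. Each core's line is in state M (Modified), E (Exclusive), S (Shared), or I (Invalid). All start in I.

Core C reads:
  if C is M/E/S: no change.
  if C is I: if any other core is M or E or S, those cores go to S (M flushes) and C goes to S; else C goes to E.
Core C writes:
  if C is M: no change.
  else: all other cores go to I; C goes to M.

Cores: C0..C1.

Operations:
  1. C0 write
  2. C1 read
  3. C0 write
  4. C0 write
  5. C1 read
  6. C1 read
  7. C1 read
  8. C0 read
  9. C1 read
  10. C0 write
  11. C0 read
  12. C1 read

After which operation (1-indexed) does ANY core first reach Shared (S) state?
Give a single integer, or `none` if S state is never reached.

Op 1: C0 write [C0 write: invalidate none -> C0=M] -> [M,I]
Op 2: C1 read [C1 read from I: others=['C0=M'] -> C1=S, others downsized to S] -> [S,S]
  -> First S state at op 2; remaining ops need not be traced.

Answer: 2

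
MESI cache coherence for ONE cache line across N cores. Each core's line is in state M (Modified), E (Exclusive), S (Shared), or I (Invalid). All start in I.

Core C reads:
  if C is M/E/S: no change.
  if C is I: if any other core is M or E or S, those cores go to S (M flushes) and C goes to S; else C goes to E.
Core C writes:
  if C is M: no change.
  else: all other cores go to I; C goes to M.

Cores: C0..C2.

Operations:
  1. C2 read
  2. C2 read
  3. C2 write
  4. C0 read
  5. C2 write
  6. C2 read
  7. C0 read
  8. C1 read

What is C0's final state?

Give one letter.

Op 1: C2 read [C2 read from I: no other sharers -> C2=E (exclusive)] -> [I,I,E]
Op 2: C2 read [C2 read: already in E, no change] -> [I,I,E]
Op 3: C2 write [C2 write: invalidate none -> C2=M] -> [I,I,M]
Op 4: C0 read [C0 read from I: others=['C2=M'] -> C0=S, others downsized to S] -> [S,I,S]
Op 5: C2 write [C2 write: invalidate ['C0=S'] -> C2=M] -> [I,I,M]
Op 6: C2 read [C2 read: already in M, no change] -> [I,I,M]
Op 7: C0 read [C0 read from I: others=['C2=M'] -> C0=S, others downsized to S] -> [S,I,S]
Op 8: C1 read [C1 read from I: others=['C0=S', 'C2=S'] -> C1=S, others downsized to S] -> [S,S,S]

Answer: S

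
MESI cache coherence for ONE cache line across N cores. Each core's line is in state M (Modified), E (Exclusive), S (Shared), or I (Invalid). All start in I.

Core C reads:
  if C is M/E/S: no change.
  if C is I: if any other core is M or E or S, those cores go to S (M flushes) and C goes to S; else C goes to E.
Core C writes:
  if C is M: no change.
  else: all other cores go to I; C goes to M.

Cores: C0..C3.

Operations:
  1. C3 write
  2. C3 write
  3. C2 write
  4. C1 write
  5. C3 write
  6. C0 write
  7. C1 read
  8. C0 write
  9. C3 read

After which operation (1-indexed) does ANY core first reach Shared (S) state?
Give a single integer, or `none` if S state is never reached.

Op 1: C3 write [C3 write: invalidate none -> C3=M] -> [I,I,I,M]
Op 2: C3 write [C3 write: already M (modified), no change] -> [I,I,I,M]
Op 3: C2 write [C2 write: invalidate ['C3=M'] -> C2=M] -> [I,I,M,I]
Op 4: C1 write [C1 write: invalidate ['C2=M'] -> C1=M] -> [I,M,I,I]
Op 5: C3 write [C3 write: invalidate ['C1=M'] -> C3=M] -> [I,I,I,M]
Op 6: C0 write [C0 write: invalidate ['C3=M'] -> C0=M] -> [M,I,I,I]
Op 7: C1 read [C1 read from I: others=['C0=M'] -> C1=S, others downsized to S] -> [S,S,I,I]
  -> First S state at op 7; remaining ops need not be traced.

Answer: 7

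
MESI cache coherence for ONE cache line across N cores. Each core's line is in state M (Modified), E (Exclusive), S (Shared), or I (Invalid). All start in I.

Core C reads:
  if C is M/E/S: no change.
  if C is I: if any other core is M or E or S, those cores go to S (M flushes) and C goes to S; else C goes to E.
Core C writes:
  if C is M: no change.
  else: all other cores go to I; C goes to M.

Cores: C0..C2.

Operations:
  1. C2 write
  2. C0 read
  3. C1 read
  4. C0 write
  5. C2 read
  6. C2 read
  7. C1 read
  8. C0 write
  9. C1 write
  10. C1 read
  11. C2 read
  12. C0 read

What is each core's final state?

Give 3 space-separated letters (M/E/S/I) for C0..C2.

Op 1: C2 write [C2 write: invalidate none -> C2=M] -> [I,I,M]
Op 2: C0 read [C0 read from I: others=['C2=M'] -> C0=S, others downsized to S] -> [S,I,S]
Op 3: C1 read [C1 read from I: others=['C0=S', 'C2=S'] -> C1=S, others downsized to S] -> [S,S,S]
Op 4: C0 write [C0 write: invalidate ['C1=S', 'C2=S'] -> C0=M] -> [M,I,I]
Op 5: C2 read [C2 read from I: others=['C0=M'] -> C2=S, others downsized to S] -> [S,I,S]
Op 6: C2 read [C2 read: already in S, no change] -> [S,I,S]
Op 7: C1 read [C1 read from I: others=['C0=S', 'C2=S'] -> C1=S, others downsized to S] -> [S,S,S]
Op 8: C0 write [C0 write: invalidate ['C1=S', 'C2=S'] -> C0=M] -> [M,I,I]
Op 9: C1 write [C1 write: invalidate ['C0=M'] -> C1=M] -> [I,M,I]
Op 10: C1 read [C1 read: already in M, no change] -> [I,M,I]
Op 11: C2 read [C2 read from I: others=['C1=M'] -> C2=S, others downsized to S] -> [I,S,S]
Op 12: C0 read [C0 read from I: others=['C1=S', 'C2=S'] -> C0=S, others downsized to S] -> [S,S,S]

Answer: S S S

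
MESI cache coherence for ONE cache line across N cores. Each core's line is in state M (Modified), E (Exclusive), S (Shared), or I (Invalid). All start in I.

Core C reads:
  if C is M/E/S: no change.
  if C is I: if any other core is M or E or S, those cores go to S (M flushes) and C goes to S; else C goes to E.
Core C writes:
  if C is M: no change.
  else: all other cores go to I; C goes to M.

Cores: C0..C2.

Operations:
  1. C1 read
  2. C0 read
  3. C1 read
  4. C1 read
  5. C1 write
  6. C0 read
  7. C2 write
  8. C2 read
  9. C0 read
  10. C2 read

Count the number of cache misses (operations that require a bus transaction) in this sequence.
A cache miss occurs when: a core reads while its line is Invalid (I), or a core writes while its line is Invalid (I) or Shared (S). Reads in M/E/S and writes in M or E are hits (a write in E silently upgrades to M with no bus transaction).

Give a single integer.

Op 1: C1 read [C1 read from I: no other sharers -> C1=E (exclusive)] -> [I,E,I] [MISS #1: read from I]
Op 2: C0 read [C0 read from I: others=['C1=E'] -> C0=S, others downsized to S] -> [S,S,I] [MISS #2: read from I]
Op 3: C1 read [C1 read: already in S, no change] -> [S,S,I] [hit: read from S]
Op 4: C1 read [C1 read: already in S, no change] -> [S,S,I] [hit: read from S]
Op 5: C1 write [C1 write: invalidate ['C0=S'] -> C1=M] -> [I,M,I] [MISS #3: write from S]
Op 6: C0 read [C0 read from I: others=['C1=M'] -> C0=S, others downsized to S] -> [S,S,I] [MISS #4: read from I]
Op 7: C2 write [C2 write: invalidate ['C0=S', 'C1=S'] -> C2=M] -> [I,I,M] [MISS #5: write from I]
Op 8: C2 read [C2 read: already in M, no change] -> [I,I,M] [hit: read from M]
Op 9: C0 read [C0 read from I: others=['C2=M'] -> C0=S, others downsized to S] -> [S,I,S] [MISS #6: read from I]
Op 10: C2 read [C2 read: already in S, no change] -> [S,I,S] [hit: read from S]

Answer: 6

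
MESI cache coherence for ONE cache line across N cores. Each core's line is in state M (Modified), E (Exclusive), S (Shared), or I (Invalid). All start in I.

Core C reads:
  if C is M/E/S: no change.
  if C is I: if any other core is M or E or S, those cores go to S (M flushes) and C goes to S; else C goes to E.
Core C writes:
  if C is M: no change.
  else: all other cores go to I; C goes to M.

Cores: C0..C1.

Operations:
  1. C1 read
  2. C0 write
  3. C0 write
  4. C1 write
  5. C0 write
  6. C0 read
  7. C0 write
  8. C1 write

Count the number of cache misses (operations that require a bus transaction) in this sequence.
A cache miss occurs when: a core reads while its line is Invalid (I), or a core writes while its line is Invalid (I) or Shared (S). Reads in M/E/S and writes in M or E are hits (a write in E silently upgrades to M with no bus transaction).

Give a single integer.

Op 1: C1 read [C1 read from I: no other sharers -> C1=E (exclusive)] -> [I,E] [MISS #1: read from I]
Op 2: C0 write [C0 write: invalidate ['C1=E'] -> C0=M] -> [M,I] [MISS #2: write from I]
Op 3: C0 write [C0 write: already M (modified), no change] -> [M,I] [hit: write from M]
Op 4: C1 write [C1 write: invalidate ['C0=M'] -> C1=M] -> [I,M] [MISS #3: write from I]
Op 5: C0 write [C0 write: invalidate ['C1=M'] -> C0=M] -> [M,I] [MISS #4: write from I]
Op 6: C0 read [C0 read: already in M, no change] -> [M,I] [hit: read from M]
Op 7: C0 write [C0 write: already M (modified), no change] -> [M,I] [hit: write from M]
Op 8: C1 write [C1 write: invalidate ['C0=M'] -> C1=M] -> [I,M] [MISS #5: write from I]

Answer: 5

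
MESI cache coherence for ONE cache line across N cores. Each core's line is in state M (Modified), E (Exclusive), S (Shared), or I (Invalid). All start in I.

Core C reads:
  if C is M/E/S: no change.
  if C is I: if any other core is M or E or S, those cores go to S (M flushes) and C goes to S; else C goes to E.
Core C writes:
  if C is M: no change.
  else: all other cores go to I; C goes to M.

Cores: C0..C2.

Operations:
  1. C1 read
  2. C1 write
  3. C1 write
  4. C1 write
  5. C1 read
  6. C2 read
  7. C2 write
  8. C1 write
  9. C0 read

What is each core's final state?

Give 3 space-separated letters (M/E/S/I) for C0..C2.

Op 1: C1 read [C1 read from I: no other sharers -> C1=E (exclusive)] -> [I,E,I]
Op 2: C1 write [C1 write: invalidate none -> C1=M] -> [I,M,I]
Op 3: C1 write [C1 write: already M (modified), no change] -> [I,M,I]
Op 4: C1 write [C1 write: already M (modified), no change] -> [I,M,I]
Op 5: C1 read [C1 read: already in M, no change] -> [I,M,I]
Op 6: C2 read [C2 read from I: others=['C1=M'] -> C2=S, others downsized to S] -> [I,S,S]
Op 7: C2 write [C2 write: invalidate ['C1=S'] -> C2=M] -> [I,I,M]
Op 8: C1 write [C1 write: invalidate ['C2=M'] -> C1=M] -> [I,M,I]
Op 9: C0 read [C0 read from I: others=['C1=M'] -> C0=S, others downsized to S] -> [S,S,I]

Answer: S S I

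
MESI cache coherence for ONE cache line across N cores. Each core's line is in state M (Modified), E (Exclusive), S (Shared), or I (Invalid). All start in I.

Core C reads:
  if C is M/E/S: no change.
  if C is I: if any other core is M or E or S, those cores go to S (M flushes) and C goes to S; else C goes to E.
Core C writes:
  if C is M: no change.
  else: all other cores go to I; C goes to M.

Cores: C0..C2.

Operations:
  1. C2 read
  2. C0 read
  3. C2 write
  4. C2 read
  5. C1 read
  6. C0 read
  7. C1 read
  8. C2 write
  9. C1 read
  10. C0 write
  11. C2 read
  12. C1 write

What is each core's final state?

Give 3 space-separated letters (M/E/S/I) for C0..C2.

Answer: I M I

Derivation:
Op 1: C2 read [C2 read from I: no other sharers -> C2=E (exclusive)] -> [I,I,E]
Op 2: C0 read [C0 read from I: others=['C2=E'] -> C0=S, others downsized to S] -> [S,I,S]
Op 3: C2 write [C2 write: invalidate ['C0=S'] -> C2=M] -> [I,I,M]
Op 4: C2 read [C2 read: already in M, no change] -> [I,I,M]
Op 5: C1 read [C1 read from I: others=['C2=M'] -> C1=S, others downsized to S] -> [I,S,S]
Op 6: C0 read [C0 read from I: others=['C1=S', 'C2=S'] -> C0=S, others downsized to S] -> [S,S,S]
Op 7: C1 read [C1 read: already in S, no change] -> [S,S,S]
Op 8: C2 write [C2 write: invalidate ['C0=S', 'C1=S'] -> C2=M] -> [I,I,M]
Op 9: C1 read [C1 read from I: others=['C2=M'] -> C1=S, others downsized to S] -> [I,S,S]
Op 10: C0 write [C0 write: invalidate ['C1=S', 'C2=S'] -> C0=M] -> [M,I,I]
Op 11: C2 read [C2 read from I: others=['C0=M'] -> C2=S, others downsized to S] -> [S,I,S]
Op 12: C1 write [C1 write: invalidate ['C0=S', 'C2=S'] -> C1=M] -> [I,M,I]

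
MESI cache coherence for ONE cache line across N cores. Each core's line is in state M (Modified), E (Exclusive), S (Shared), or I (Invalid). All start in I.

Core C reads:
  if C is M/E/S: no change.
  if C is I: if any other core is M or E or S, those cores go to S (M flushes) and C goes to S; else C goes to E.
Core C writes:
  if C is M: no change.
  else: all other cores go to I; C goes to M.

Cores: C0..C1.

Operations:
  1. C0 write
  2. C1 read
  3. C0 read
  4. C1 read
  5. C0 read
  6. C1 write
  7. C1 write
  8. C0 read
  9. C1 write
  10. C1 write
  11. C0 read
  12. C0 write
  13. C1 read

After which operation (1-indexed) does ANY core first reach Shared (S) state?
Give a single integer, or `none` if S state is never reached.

Op 1: C0 write [C0 write: invalidate none -> C0=M] -> [M,I]
Op 2: C1 read [C1 read from I: others=['C0=M'] -> C1=S, others downsized to S] -> [S,S]
  -> First S state at op 2; remaining ops need not be traced.

Answer: 2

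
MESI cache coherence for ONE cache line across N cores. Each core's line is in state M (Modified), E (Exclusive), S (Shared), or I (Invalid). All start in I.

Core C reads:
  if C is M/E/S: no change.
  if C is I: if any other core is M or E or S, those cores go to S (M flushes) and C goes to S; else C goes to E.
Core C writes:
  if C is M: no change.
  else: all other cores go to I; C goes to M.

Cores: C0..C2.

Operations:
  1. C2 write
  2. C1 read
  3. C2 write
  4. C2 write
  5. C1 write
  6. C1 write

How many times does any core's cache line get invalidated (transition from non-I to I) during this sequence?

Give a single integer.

Answer: 2

Derivation:
Op 1: C2 write [C2 write: invalidate none -> C2=M] -> [I,I,M] (invalidations this op: 0; running total: 0)
Op 2: C1 read [C1 read from I: others=['C2=M'] -> C1=S, others downsized to S] -> [I,S,S] (invalidations this op: 0; running total: 0)
Op 3: C2 write [C2 write: invalidate ['C1=S'] -> C2=M] -> [I,I,M] (invalidations this op: 1; running total: 1)
Op 4: C2 write [C2 write: already M (modified), no change] -> [I,I,M] (invalidations this op: 0; running total: 1)
Op 5: C1 write [C1 write: invalidate ['C2=M'] -> C1=M] -> [I,M,I] (invalidations this op: 1; running total: 2)
Op 6: C1 write [C1 write: already M (modified), no change] -> [I,M,I] (invalidations this op: 0; running total: 2)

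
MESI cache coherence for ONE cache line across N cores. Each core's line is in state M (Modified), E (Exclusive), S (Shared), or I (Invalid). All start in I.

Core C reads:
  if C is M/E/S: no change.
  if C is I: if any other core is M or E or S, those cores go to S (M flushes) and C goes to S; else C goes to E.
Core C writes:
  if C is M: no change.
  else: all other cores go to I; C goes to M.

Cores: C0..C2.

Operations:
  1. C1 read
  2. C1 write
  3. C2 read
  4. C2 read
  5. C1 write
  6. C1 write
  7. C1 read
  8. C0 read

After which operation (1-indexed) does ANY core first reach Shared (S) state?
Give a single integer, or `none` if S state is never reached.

Op 1: C1 read [C1 read from I: no other sharers -> C1=E (exclusive)] -> [I,E,I]
Op 2: C1 write [C1 write: invalidate none -> C1=M] -> [I,M,I]
Op 3: C2 read [C2 read from I: others=['C1=M'] -> C2=S, others downsized to S] -> [I,S,S]
  -> First S state at op 3; remaining ops need not be traced.

Answer: 3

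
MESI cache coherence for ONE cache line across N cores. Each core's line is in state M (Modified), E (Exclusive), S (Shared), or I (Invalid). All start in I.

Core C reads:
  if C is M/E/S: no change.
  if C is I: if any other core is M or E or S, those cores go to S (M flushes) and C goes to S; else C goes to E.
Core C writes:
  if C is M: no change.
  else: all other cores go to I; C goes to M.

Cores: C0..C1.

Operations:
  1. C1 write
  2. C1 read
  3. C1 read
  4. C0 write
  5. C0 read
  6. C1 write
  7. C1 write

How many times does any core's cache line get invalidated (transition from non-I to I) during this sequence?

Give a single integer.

Answer: 2

Derivation:
Op 1: C1 write [C1 write: invalidate none -> C1=M] -> [I,M] (invalidations this op: 0; running total: 0)
Op 2: C1 read [C1 read: already in M, no change] -> [I,M] (invalidations this op: 0; running total: 0)
Op 3: C1 read [C1 read: already in M, no change] -> [I,M] (invalidations this op: 0; running total: 0)
Op 4: C0 write [C0 write: invalidate ['C1=M'] -> C0=M] -> [M,I] (invalidations this op: 1; running total: 1)
Op 5: C0 read [C0 read: already in M, no change] -> [M,I] (invalidations this op: 0; running total: 1)
Op 6: C1 write [C1 write: invalidate ['C0=M'] -> C1=M] -> [I,M] (invalidations this op: 1; running total: 2)
Op 7: C1 write [C1 write: already M (modified), no change] -> [I,M] (invalidations this op: 0; running total: 2)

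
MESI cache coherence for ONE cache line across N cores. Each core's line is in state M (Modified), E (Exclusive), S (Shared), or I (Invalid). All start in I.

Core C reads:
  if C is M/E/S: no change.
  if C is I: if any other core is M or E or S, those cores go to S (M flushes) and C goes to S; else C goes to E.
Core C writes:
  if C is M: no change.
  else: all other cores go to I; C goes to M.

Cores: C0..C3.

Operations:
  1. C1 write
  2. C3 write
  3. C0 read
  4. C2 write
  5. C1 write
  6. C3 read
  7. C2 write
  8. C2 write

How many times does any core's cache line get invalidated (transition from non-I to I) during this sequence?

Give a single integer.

Op 1: C1 write [C1 write: invalidate none -> C1=M] -> [I,M,I,I] (invalidations this op: 0; running total: 0)
Op 2: C3 write [C3 write: invalidate ['C1=M'] -> C3=M] -> [I,I,I,M] (invalidations this op: 1; running total: 1)
Op 3: C0 read [C0 read from I: others=['C3=M'] -> C0=S, others downsized to S] -> [S,I,I,S] (invalidations this op: 0; running total: 1)
Op 4: C2 write [C2 write: invalidate ['C0=S', 'C3=S'] -> C2=M] -> [I,I,M,I] (invalidations this op: 2; running total: 3)
Op 5: C1 write [C1 write: invalidate ['C2=M'] -> C1=M] -> [I,M,I,I] (invalidations this op: 1; running total: 4)
Op 6: C3 read [C3 read from I: others=['C1=M'] -> C3=S, others downsized to S] -> [I,S,I,S] (invalidations this op: 0; running total: 4)
Op 7: C2 write [C2 write: invalidate ['C1=S', 'C3=S'] -> C2=M] -> [I,I,M,I] (invalidations this op: 2; running total: 6)
Op 8: C2 write [C2 write: already M (modified), no change] -> [I,I,M,I] (invalidations this op: 0; running total: 6)

Answer: 6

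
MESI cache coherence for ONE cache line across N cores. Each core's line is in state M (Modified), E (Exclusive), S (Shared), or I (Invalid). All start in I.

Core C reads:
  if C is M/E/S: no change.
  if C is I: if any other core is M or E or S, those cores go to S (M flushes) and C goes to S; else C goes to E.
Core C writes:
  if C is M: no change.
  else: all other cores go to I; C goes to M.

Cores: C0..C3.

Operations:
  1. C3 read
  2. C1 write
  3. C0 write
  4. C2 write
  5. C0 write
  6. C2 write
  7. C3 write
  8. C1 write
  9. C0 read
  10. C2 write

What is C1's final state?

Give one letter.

Answer: I

Derivation:
Op 1: C3 read [C3 read from I: no other sharers -> C3=E (exclusive)] -> [I,I,I,E]
Op 2: C1 write [C1 write: invalidate ['C3=E'] -> C1=M] -> [I,M,I,I]
Op 3: C0 write [C0 write: invalidate ['C1=M'] -> C0=M] -> [M,I,I,I]
Op 4: C2 write [C2 write: invalidate ['C0=M'] -> C2=M] -> [I,I,M,I]
Op 5: C0 write [C0 write: invalidate ['C2=M'] -> C0=M] -> [M,I,I,I]
Op 6: C2 write [C2 write: invalidate ['C0=M'] -> C2=M] -> [I,I,M,I]
Op 7: C3 write [C3 write: invalidate ['C2=M'] -> C3=M] -> [I,I,I,M]
Op 8: C1 write [C1 write: invalidate ['C3=M'] -> C1=M] -> [I,M,I,I]
Op 9: C0 read [C0 read from I: others=['C1=M'] -> C0=S, others downsized to S] -> [S,S,I,I]
Op 10: C2 write [C2 write: invalidate ['C0=S', 'C1=S'] -> C2=M] -> [I,I,M,I]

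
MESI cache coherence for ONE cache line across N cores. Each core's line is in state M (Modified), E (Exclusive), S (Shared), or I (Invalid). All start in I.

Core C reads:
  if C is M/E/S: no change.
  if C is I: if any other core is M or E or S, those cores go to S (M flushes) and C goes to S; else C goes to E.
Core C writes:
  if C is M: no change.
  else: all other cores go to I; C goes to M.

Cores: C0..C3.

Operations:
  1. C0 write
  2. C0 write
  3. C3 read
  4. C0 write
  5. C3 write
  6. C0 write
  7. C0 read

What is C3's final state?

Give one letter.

Op 1: C0 write [C0 write: invalidate none -> C0=M] -> [M,I,I,I]
Op 2: C0 write [C0 write: already M (modified), no change] -> [M,I,I,I]
Op 3: C3 read [C3 read from I: others=['C0=M'] -> C3=S, others downsized to S] -> [S,I,I,S]
Op 4: C0 write [C0 write: invalidate ['C3=S'] -> C0=M] -> [M,I,I,I]
Op 5: C3 write [C3 write: invalidate ['C0=M'] -> C3=M] -> [I,I,I,M]
Op 6: C0 write [C0 write: invalidate ['C3=M'] -> C0=M] -> [M,I,I,I]
Op 7: C0 read [C0 read: already in M, no change] -> [M,I,I,I]

Answer: I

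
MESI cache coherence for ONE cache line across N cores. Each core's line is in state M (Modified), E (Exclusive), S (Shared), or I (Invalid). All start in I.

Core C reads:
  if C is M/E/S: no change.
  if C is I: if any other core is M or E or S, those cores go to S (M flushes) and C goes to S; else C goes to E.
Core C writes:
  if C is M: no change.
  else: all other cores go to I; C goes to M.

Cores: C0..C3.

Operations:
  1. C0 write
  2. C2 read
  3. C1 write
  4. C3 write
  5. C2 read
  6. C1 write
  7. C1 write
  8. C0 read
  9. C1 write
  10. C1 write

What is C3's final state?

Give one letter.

Answer: I

Derivation:
Op 1: C0 write [C0 write: invalidate none -> C0=M] -> [M,I,I,I]
Op 2: C2 read [C2 read from I: others=['C0=M'] -> C2=S, others downsized to S] -> [S,I,S,I]
Op 3: C1 write [C1 write: invalidate ['C0=S', 'C2=S'] -> C1=M] -> [I,M,I,I]
Op 4: C3 write [C3 write: invalidate ['C1=M'] -> C3=M] -> [I,I,I,M]
Op 5: C2 read [C2 read from I: others=['C3=M'] -> C2=S, others downsized to S] -> [I,I,S,S]
Op 6: C1 write [C1 write: invalidate ['C2=S', 'C3=S'] -> C1=M] -> [I,M,I,I]
Op 7: C1 write [C1 write: already M (modified), no change] -> [I,M,I,I]
Op 8: C0 read [C0 read from I: others=['C1=M'] -> C0=S, others downsized to S] -> [S,S,I,I]
Op 9: C1 write [C1 write: invalidate ['C0=S'] -> C1=M] -> [I,M,I,I]
Op 10: C1 write [C1 write: already M (modified), no change] -> [I,M,I,I]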